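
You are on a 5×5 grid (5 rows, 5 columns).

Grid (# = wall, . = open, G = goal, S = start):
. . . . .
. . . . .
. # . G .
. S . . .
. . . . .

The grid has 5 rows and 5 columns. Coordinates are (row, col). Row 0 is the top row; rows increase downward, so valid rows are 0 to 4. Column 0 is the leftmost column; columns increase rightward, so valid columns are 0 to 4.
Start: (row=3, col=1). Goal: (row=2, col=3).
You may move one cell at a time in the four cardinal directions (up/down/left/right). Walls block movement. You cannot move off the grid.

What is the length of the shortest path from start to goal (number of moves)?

Answer: Shortest path length: 3

Derivation:
BFS from (row=3, col=1) until reaching (row=2, col=3):
  Distance 0: (row=3, col=1)
  Distance 1: (row=3, col=0), (row=3, col=2), (row=4, col=1)
  Distance 2: (row=2, col=0), (row=2, col=2), (row=3, col=3), (row=4, col=0), (row=4, col=2)
  Distance 3: (row=1, col=0), (row=1, col=2), (row=2, col=3), (row=3, col=4), (row=4, col=3)  <- goal reached here
One shortest path (3 moves): (row=3, col=1) -> (row=3, col=2) -> (row=3, col=3) -> (row=2, col=3)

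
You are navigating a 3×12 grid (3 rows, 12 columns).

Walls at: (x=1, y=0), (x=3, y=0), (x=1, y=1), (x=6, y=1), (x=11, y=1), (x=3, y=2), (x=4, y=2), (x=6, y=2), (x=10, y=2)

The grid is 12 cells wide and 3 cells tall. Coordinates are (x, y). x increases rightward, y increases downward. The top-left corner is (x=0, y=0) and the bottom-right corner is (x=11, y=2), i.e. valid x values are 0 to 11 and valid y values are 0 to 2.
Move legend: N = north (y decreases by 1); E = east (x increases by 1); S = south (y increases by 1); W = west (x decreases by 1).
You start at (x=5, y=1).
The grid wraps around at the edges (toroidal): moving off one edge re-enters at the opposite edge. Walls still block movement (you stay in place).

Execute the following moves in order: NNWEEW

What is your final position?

Answer: Final position: (x=5, y=2)

Derivation:
Start: (x=5, y=1)
  N (north): (x=5, y=1) -> (x=5, y=0)
  N (north): (x=5, y=0) -> (x=5, y=2)
  W (west): blocked, stay at (x=5, y=2)
  E (east): blocked, stay at (x=5, y=2)
  E (east): blocked, stay at (x=5, y=2)
  W (west): blocked, stay at (x=5, y=2)
Final: (x=5, y=2)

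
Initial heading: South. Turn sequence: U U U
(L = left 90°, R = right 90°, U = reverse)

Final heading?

Start: South
  U (U-turn (180°)) -> North
  U (U-turn (180°)) -> South
  U (U-turn (180°)) -> North
Final: North

Answer: Final heading: North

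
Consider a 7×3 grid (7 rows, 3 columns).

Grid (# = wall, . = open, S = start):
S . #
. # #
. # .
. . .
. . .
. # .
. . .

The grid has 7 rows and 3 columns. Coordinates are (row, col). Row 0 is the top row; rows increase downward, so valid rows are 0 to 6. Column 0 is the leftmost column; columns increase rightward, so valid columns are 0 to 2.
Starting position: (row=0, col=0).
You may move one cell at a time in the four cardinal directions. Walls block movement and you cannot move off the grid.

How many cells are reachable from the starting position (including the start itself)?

Answer: Reachable cells: 16

Derivation:
BFS flood-fill from (row=0, col=0):
  Distance 0: (row=0, col=0)
  Distance 1: (row=0, col=1), (row=1, col=0)
  Distance 2: (row=2, col=0)
  Distance 3: (row=3, col=0)
  Distance 4: (row=3, col=1), (row=4, col=0)
  Distance 5: (row=3, col=2), (row=4, col=1), (row=5, col=0)
  Distance 6: (row=2, col=2), (row=4, col=2), (row=6, col=0)
  Distance 7: (row=5, col=2), (row=6, col=1)
  Distance 8: (row=6, col=2)
Total reachable: 16 (grid has 16 open cells total)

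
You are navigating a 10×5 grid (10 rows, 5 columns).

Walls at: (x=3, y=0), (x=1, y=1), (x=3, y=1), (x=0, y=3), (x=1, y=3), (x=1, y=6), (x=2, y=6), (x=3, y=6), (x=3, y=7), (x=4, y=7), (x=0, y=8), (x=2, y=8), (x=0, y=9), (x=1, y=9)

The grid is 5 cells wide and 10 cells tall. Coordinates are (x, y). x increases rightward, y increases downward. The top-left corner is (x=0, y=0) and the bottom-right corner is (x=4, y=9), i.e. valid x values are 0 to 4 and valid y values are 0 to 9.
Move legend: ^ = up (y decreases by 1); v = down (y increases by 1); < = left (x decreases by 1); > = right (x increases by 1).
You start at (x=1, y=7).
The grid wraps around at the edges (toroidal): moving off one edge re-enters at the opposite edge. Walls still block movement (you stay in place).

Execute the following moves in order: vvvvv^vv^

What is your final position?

Start: (x=1, y=7)
  v (down): (x=1, y=7) -> (x=1, y=8)
  [×4]v (down): blocked, stay at (x=1, y=8)
  ^ (up): (x=1, y=8) -> (x=1, y=7)
  v (down): (x=1, y=7) -> (x=1, y=8)
  v (down): blocked, stay at (x=1, y=8)
  ^ (up): (x=1, y=8) -> (x=1, y=7)
Final: (x=1, y=7)

Answer: Final position: (x=1, y=7)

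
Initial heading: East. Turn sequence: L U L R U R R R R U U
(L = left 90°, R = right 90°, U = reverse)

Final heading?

Start: East
  L (left (90° counter-clockwise)) -> North
  U (U-turn (180°)) -> South
  L (left (90° counter-clockwise)) -> East
  R (right (90° clockwise)) -> South
  U (U-turn (180°)) -> North
  R (right (90° clockwise)) -> East
  R (right (90° clockwise)) -> South
  R (right (90° clockwise)) -> West
  R (right (90° clockwise)) -> North
  U (U-turn (180°)) -> South
  U (U-turn (180°)) -> North
Final: North

Answer: Final heading: North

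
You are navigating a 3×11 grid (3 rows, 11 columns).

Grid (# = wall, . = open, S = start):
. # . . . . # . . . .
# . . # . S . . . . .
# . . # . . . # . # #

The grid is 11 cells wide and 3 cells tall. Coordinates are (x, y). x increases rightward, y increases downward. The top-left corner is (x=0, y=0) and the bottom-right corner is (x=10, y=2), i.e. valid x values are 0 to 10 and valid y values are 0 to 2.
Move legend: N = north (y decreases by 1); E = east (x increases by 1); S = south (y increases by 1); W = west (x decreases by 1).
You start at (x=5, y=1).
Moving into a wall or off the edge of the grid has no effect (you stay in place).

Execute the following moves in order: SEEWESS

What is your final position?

Answer: Final position: (x=6, y=2)

Derivation:
Start: (x=5, y=1)
  S (south): (x=5, y=1) -> (x=5, y=2)
  E (east): (x=5, y=2) -> (x=6, y=2)
  E (east): blocked, stay at (x=6, y=2)
  W (west): (x=6, y=2) -> (x=5, y=2)
  E (east): (x=5, y=2) -> (x=6, y=2)
  S (south): blocked, stay at (x=6, y=2)
  S (south): blocked, stay at (x=6, y=2)
Final: (x=6, y=2)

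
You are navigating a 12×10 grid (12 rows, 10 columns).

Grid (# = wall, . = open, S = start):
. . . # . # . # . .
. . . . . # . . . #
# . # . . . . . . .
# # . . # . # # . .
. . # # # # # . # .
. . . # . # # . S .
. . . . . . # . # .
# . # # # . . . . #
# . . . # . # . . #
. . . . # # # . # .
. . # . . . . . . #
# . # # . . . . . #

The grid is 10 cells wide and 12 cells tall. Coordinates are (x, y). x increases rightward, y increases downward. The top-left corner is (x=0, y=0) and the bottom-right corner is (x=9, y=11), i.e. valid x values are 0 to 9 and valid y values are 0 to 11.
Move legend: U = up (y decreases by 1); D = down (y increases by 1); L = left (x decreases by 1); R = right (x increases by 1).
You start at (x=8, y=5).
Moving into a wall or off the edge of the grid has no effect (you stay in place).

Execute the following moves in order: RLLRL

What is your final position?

Answer: Final position: (x=7, y=5)

Derivation:
Start: (x=8, y=5)
  R (right): (x=8, y=5) -> (x=9, y=5)
  L (left): (x=9, y=5) -> (x=8, y=5)
  L (left): (x=8, y=5) -> (x=7, y=5)
  R (right): (x=7, y=5) -> (x=8, y=5)
  L (left): (x=8, y=5) -> (x=7, y=5)
Final: (x=7, y=5)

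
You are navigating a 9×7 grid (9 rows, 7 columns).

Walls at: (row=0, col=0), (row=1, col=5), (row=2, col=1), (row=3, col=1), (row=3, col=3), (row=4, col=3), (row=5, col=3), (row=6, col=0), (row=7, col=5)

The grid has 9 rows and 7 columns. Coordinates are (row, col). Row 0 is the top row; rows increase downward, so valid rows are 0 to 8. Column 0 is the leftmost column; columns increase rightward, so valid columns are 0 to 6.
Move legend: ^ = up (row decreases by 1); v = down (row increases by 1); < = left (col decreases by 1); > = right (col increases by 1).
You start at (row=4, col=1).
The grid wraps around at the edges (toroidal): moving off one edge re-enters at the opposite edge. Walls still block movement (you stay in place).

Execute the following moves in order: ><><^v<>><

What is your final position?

Answer: Final position: (row=5, col=1)

Derivation:
Start: (row=4, col=1)
  > (right): (row=4, col=1) -> (row=4, col=2)
  < (left): (row=4, col=2) -> (row=4, col=1)
  > (right): (row=4, col=1) -> (row=4, col=2)
  < (left): (row=4, col=2) -> (row=4, col=1)
  ^ (up): blocked, stay at (row=4, col=1)
  v (down): (row=4, col=1) -> (row=5, col=1)
  < (left): (row=5, col=1) -> (row=5, col=0)
  > (right): (row=5, col=0) -> (row=5, col=1)
  > (right): (row=5, col=1) -> (row=5, col=2)
  < (left): (row=5, col=2) -> (row=5, col=1)
Final: (row=5, col=1)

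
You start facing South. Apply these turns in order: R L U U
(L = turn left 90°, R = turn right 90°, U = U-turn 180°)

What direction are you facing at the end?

Start: South
  R (right (90° clockwise)) -> West
  L (left (90° counter-clockwise)) -> South
  U (U-turn (180°)) -> North
  U (U-turn (180°)) -> South
Final: South

Answer: Final heading: South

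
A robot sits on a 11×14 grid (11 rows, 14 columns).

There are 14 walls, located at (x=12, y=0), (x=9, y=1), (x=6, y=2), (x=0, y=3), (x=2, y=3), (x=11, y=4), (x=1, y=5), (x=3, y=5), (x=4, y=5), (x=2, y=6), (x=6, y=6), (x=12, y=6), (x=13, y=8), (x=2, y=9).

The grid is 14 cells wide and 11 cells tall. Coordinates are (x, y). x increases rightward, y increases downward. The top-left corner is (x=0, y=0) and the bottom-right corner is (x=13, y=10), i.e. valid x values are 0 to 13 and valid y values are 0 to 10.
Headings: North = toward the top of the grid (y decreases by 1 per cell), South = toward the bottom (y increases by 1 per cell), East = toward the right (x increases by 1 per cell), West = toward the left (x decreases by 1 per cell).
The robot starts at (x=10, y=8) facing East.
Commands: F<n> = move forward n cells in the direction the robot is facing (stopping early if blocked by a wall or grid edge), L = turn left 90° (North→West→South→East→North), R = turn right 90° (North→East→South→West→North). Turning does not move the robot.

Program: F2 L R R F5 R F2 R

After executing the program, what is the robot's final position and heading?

Answer: Final position: (x=10, y=10), facing North

Derivation:
Start: (x=10, y=8), facing East
  F2: move forward 2, now at (x=12, y=8)
  L: turn left, now facing North
  R: turn right, now facing East
  R: turn right, now facing South
  F5: move forward 2/5 (blocked), now at (x=12, y=10)
  R: turn right, now facing West
  F2: move forward 2, now at (x=10, y=10)
  R: turn right, now facing North
Final: (x=10, y=10), facing North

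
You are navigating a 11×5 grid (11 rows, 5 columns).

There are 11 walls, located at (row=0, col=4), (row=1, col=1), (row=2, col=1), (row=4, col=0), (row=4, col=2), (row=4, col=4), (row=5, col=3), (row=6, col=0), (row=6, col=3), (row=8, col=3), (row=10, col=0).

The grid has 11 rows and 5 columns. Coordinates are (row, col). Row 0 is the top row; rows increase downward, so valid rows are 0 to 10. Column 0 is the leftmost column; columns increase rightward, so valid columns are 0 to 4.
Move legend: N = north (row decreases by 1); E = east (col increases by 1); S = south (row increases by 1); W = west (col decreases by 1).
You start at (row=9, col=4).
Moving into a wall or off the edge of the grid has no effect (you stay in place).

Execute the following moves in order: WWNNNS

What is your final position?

Start: (row=9, col=4)
  W (west): (row=9, col=4) -> (row=9, col=3)
  W (west): (row=9, col=3) -> (row=9, col=2)
  N (north): (row=9, col=2) -> (row=8, col=2)
  N (north): (row=8, col=2) -> (row=7, col=2)
  N (north): (row=7, col=2) -> (row=6, col=2)
  S (south): (row=6, col=2) -> (row=7, col=2)
Final: (row=7, col=2)

Answer: Final position: (row=7, col=2)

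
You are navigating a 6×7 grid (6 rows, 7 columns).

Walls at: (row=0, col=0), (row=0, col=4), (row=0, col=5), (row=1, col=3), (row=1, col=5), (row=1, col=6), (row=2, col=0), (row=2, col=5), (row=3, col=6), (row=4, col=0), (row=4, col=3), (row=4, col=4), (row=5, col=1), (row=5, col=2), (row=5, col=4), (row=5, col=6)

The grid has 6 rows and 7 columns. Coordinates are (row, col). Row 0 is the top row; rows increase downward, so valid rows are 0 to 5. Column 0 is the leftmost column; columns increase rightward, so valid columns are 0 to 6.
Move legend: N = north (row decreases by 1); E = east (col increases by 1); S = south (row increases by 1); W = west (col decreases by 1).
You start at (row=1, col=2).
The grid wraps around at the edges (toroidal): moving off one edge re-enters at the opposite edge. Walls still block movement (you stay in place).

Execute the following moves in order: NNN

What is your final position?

Start: (row=1, col=2)
  N (north): (row=1, col=2) -> (row=0, col=2)
  N (north): blocked, stay at (row=0, col=2)
  N (north): blocked, stay at (row=0, col=2)
Final: (row=0, col=2)

Answer: Final position: (row=0, col=2)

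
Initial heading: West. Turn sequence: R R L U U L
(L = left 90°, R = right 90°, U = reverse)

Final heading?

Start: West
  R (right (90° clockwise)) -> North
  R (right (90° clockwise)) -> East
  L (left (90° counter-clockwise)) -> North
  U (U-turn (180°)) -> South
  U (U-turn (180°)) -> North
  L (left (90° counter-clockwise)) -> West
Final: West

Answer: Final heading: West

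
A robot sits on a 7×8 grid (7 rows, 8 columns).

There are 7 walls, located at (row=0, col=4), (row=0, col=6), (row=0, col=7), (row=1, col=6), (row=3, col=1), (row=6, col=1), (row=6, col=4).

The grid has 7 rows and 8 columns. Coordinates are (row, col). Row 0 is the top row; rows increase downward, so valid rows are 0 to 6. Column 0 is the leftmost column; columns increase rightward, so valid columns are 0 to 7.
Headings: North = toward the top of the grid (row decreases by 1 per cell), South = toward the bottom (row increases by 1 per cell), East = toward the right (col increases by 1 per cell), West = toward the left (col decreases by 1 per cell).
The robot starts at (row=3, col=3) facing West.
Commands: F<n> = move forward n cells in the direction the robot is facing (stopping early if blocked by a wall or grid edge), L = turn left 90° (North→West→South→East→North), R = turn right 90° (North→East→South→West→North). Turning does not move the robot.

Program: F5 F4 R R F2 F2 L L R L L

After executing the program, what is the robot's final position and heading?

Answer: Final position: (row=3, col=6), facing South

Derivation:
Start: (row=3, col=3), facing West
  F5: move forward 1/5 (blocked), now at (row=3, col=2)
  F4: move forward 0/4 (blocked), now at (row=3, col=2)
  R: turn right, now facing North
  R: turn right, now facing East
  F2: move forward 2, now at (row=3, col=4)
  F2: move forward 2, now at (row=3, col=6)
  L: turn left, now facing North
  L: turn left, now facing West
  R: turn right, now facing North
  L: turn left, now facing West
  L: turn left, now facing South
Final: (row=3, col=6), facing South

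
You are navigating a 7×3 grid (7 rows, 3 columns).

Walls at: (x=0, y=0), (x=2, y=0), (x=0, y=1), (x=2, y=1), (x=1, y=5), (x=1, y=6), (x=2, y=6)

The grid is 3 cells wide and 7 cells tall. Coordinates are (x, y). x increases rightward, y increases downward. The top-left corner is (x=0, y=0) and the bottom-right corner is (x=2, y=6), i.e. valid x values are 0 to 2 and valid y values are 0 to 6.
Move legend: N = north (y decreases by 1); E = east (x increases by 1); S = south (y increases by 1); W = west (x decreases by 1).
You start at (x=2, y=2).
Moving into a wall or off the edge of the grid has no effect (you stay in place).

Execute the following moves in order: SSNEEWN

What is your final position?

Start: (x=2, y=2)
  S (south): (x=2, y=2) -> (x=2, y=3)
  S (south): (x=2, y=3) -> (x=2, y=4)
  N (north): (x=2, y=4) -> (x=2, y=3)
  E (east): blocked, stay at (x=2, y=3)
  E (east): blocked, stay at (x=2, y=3)
  W (west): (x=2, y=3) -> (x=1, y=3)
  N (north): (x=1, y=3) -> (x=1, y=2)
Final: (x=1, y=2)

Answer: Final position: (x=1, y=2)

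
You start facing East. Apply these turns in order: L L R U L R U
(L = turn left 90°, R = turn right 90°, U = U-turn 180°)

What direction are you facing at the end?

Start: East
  L (left (90° counter-clockwise)) -> North
  L (left (90° counter-clockwise)) -> West
  R (right (90° clockwise)) -> North
  U (U-turn (180°)) -> South
  L (left (90° counter-clockwise)) -> East
  R (right (90° clockwise)) -> South
  U (U-turn (180°)) -> North
Final: North

Answer: Final heading: North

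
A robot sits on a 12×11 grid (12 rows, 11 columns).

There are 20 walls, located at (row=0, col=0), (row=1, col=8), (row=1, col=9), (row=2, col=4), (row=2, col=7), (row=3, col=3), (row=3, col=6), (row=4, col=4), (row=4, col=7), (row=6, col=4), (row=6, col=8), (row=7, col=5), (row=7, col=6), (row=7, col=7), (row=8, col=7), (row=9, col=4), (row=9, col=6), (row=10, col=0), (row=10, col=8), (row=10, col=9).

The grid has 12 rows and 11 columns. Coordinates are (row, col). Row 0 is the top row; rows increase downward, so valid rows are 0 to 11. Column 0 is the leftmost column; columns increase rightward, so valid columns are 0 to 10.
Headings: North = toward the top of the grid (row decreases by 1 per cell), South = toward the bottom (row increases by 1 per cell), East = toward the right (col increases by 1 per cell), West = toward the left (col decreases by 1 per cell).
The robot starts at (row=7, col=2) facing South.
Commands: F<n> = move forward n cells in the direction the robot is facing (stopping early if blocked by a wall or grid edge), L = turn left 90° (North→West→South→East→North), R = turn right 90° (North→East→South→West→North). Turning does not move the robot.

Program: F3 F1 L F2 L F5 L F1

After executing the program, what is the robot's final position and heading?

Answer: Final position: (row=10, col=3), facing West

Derivation:
Start: (row=7, col=2), facing South
  F3: move forward 3, now at (row=10, col=2)
  F1: move forward 1, now at (row=11, col=2)
  L: turn left, now facing East
  F2: move forward 2, now at (row=11, col=4)
  L: turn left, now facing North
  F5: move forward 1/5 (blocked), now at (row=10, col=4)
  L: turn left, now facing West
  F1: move forward 1, now at (row=10, col=3)
Final: (row=10, col=3), facing West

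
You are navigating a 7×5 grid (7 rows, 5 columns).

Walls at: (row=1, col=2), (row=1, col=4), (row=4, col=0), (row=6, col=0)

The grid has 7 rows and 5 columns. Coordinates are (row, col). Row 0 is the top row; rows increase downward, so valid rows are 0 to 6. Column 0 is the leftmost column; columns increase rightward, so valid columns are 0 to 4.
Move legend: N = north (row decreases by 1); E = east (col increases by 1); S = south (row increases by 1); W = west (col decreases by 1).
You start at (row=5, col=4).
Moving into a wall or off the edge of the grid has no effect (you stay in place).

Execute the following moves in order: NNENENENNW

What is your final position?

Answer: Final position: (row=2, col=3)

Derivation:
Start: (row=5, col=4)
  N (north): (row=5, col=4) -> (row=4, col=4)
  N (north): (row=4, col=4) -> (row=3, col=4)
  E (east): blocked, stay at (row=3, col=4)
  N (north): (row=3, col=4) -> (row=2, col=4)
  E (east): blocked, stay at (row=2, col=4)
  N (north): blocked, stay at (row=2, col=4)
  E (east): blocked, stay at (row=2, col=4)
  N (north): blocked, stay at (row=2, col=4)
  N (north): blocked, stay at (row=2, col=4)
  W (west): (row=2, col=4) -> (row=2, col=3)
Final: (row=2, col=3)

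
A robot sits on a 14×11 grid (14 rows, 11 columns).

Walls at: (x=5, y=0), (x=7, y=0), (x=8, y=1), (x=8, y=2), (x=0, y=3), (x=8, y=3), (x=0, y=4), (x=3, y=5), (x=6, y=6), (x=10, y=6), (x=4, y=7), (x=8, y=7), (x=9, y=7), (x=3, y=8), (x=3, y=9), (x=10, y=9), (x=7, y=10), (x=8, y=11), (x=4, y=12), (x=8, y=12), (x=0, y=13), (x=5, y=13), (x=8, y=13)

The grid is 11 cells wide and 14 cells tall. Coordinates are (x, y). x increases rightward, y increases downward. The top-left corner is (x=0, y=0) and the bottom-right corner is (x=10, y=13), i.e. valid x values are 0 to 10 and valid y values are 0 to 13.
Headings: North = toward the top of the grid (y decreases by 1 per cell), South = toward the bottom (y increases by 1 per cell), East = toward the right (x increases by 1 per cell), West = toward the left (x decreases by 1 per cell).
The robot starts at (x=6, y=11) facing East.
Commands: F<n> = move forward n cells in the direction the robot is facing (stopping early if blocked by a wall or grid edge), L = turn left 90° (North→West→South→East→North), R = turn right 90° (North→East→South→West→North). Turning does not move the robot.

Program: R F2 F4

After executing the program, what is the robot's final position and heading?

Start: (x=6, y=11), facing East
  R: turn right, now facing South
  F2: move forward 2, now at (x=6, y=13)
  F4: move forward 0/4 (blocked), now at (x=6, y=13)
Final: (x=6, y=13), facing South

Answer: Final position: (x=6, y=13), facing South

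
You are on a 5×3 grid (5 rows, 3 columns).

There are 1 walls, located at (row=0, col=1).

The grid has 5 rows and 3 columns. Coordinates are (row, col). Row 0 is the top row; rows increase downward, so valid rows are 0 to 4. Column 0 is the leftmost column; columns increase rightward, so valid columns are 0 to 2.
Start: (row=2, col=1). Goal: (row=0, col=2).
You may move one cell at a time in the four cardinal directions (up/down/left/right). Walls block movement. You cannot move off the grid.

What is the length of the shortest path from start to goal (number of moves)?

BFS from (row=2, col=1) until reaching (row=0, col=2):
  Distance 0: (row=2, col=1)
  Distance 1: (row=1, col=1), (row=2, col=0), (row=2, col=2), (row=3, col=1)
  Distance 2: (row=1, col=0), (row=1, col=2), (row=3, col=0), (row=3, col=2), (row=4, col=1)
  Distance 3: (row=0, col=0), (row=0, col=2), (row=4, col=0), (row=4, col=2)  <- goal reached here
One shortest path (3 moves): (row=2, col=1) -> (row=2, col=2) -> (row=1, col=2) -> (row=0, col=2)

Answer: Shortest path length: 3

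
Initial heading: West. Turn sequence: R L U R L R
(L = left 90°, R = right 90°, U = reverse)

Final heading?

Answer: Final heading: South

Derivation:
Start: West
  R (right (90° clockwise)) -> North
  L (left (90° counter-clockwise)) -> West
  U (U-turn (180°)) -> East
  R (right (90° clockwise)) -> South
  L (left (90° counter-clockwise)) -> East
  R (right (90° clockwise)) -> South
Final: South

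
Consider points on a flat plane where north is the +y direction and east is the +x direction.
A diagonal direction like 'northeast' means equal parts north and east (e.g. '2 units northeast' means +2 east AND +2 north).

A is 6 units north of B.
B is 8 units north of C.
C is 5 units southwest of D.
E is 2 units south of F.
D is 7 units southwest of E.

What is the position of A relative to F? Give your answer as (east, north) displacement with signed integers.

Answer: A is at (east=-12, north=0) relative to F.

Derivation:
Place F at the origin (east=0, north=0).
  E is 2 units south of F: delta (east=+0, north=-2); E at (east=0, north=-2).
  D is 7 units southwest of E: delta (east=-7, north=-7); D at (east=-7, north=-9).
  C is 5 units southwest of D: delta (east=-5, north=-5); C at (east=-12, north=-14).
  B is 8 units north of C: delta (east=+0, north=+8); B at (east=-12, north=-6).
  A is 6 units north of B: delta (east=+0, north=+6); A at (east=-12, north=0).
Therefore A relative to F: (east=-12, north=0).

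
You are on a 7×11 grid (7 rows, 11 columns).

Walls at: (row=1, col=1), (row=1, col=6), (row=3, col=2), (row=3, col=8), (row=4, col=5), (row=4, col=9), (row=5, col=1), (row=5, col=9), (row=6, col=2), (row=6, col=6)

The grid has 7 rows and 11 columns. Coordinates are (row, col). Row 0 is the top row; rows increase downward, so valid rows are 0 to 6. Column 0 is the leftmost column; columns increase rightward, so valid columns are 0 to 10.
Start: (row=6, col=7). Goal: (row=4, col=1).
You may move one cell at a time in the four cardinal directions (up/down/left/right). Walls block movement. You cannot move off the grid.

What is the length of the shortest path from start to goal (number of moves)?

Answer: Shortest path length: 8

Derivation:
BFS from (row=6, col=7) until reaching (row=4, col=1):
  Distance 0: (row=6, col=7)
  Distance 1: (row=5, col=7), (row=6, col=8)
  Distance 2: (row=4, col=7), (row=5, col=6), (row=5, col=8), (row=6, col=9)
  Distance 3: (row=3, col=7), (row=4, col=6), (row=4, col=8), (row=5, col=5), (row=6, col=10)
  Distance 4: (row=2, col=7), (row=3, col=6), (row=5, col=4), (row=5, col=10), (row=6, col=5)
  Distance 5: (row=1, col=7), (row=2, col=6), (row=2, col=8), (row=3, col=5), (row=4, col=4), (row=4, col=10), (row=5, col=3), (row=6, col=4)
  Distance 6: (row=0, col=7), (row=1, col=8), (row=2, col=5), (row=2, col=9), (row=3, col=4), (row=3, col=10), (row=4, col=3), (row=5, col=2), (row=6, col=3)
  Distance 7: (row=0, col=6), (row=0, col=8), (row=1, col=5), (row=1, col=9), (row=2, col=4), (row=2, col=10), (row=3, col=3), (row=3, col=9), (row=4, col=2)
  Distance 8: (row=0, col=5), (row=0, col=9), (row=1, col=4), (row=1, col=10), (row=2, col=3), (row=4, col=1)  <- goal reached here
One shortest path (8 moves): (row=6, col=7) -> (row=5, col=7) -> (row=5, col=6) -> (row=5, col=5) -> (row=5, col=4) -> (row=5, col=3) -> (row=5, col=2) -> (row=4, col=2) -> (row=4, col=1)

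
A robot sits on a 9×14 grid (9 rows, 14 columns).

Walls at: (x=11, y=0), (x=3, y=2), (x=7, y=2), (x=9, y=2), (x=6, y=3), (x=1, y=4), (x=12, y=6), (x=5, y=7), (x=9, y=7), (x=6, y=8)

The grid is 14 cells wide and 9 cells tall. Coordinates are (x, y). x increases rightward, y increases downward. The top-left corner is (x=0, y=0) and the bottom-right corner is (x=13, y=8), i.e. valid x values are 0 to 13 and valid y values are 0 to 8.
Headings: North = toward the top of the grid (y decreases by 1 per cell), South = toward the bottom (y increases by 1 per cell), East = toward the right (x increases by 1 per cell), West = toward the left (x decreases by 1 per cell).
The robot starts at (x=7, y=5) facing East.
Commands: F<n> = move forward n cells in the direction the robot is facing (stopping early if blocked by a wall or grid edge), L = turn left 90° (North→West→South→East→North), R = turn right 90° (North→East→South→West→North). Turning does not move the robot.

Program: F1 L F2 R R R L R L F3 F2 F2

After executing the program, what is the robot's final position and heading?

Start: (x=7, y=5), facing East
  F1: move forward 1, now at (x=8, y=5)
  L: turn left, now facing North
  F2: move forward 2, now at (x=8, y=3)
  R: turn right, now facing East
  R: turn right, now facing South
  R: turn right, now facing West
  L: turn left, now facing South
  R: turn right, now facing West
  L: turn left, now facing South
  F3: move forward 3, now at (x=8, y=6)
  F2: move forward 2, now at (x=8, y=8)
  F2: move forward 0/2 (blocked), now at (x=8, y=8)
Final: (x=8, y=8), facing South

Answer: Final position: (x=8, y=8), facing South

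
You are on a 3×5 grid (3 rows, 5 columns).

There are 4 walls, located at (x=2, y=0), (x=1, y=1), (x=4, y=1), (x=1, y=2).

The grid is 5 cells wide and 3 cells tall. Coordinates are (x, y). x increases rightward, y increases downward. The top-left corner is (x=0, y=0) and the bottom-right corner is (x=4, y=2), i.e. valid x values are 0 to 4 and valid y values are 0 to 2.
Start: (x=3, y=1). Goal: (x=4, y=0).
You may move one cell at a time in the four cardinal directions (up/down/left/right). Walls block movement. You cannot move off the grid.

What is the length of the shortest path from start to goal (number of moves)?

BFS from (x=3, y=1) until reaching (x=4, y=0):
  Distance 0: (x=3, y=1)
  Distance 1: (x=3, y=0), (x=2, y=1), (x=3, y=2)
  Distance 2: (x=4, y=0), (x=2, y=2), (x=4, y=2)  <- goal reached here
One shortest path (2 moves): (x=3, y=1) -> (x=3, y=0) -> (x=4, y=0)

Answer: Shortest path length: 2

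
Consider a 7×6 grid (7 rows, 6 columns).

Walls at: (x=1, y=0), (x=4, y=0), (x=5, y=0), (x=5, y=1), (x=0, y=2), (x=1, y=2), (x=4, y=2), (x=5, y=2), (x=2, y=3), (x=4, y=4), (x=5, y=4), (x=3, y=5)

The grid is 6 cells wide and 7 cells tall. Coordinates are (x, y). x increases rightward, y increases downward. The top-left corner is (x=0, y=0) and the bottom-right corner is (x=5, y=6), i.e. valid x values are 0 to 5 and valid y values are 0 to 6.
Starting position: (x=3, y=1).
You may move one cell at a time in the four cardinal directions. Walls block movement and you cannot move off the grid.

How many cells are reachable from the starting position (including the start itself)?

BFS flood-fill from (x=3, y=1):
  Distance 0: (x=3, y=1)
  Distance 1: (x=3, y=0), (x=2, y=1), (x=4, y=1), (x=3, y=2)
  Distance 2: (x=2, y=0), (x=1, y=1), (x=2, y=2), (x=3, y=3)
  Distance 3: (x=0, y=1), (x=4, y=3), (x=3, y=4)
  Distance 4: (x=0, y=0), (x=5, y=3), (x=2, y=4)
  Distance 5: (x=1, y=4), (x=2, y=5)
  Distance 6: (x=1, y=3), (x=0, y=4), (x=1, y=5), (x=2, y=6)
  Distance 7: (x=0, y=3), (x=0, y=5), (x=1, y=6), (x=3, y=6)
  Distance 8: (x=0, y=6), (x=4, y=6)
  Distance 9: (x=4, y=5), (x=5, y=6)
  Distance 10: (x=5, y=5)
Total reachable: 30 (grid has 30 open cells total)

Answer: Reachable cells: 30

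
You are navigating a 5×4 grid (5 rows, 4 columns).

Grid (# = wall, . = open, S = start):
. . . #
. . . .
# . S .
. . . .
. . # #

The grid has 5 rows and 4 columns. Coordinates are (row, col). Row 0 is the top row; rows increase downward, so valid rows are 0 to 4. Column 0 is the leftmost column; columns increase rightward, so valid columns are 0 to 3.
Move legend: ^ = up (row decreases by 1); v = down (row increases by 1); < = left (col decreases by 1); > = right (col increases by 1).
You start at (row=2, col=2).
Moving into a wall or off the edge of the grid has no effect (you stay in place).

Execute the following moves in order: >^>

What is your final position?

Start: (row=2, col=2)
  > (right): (row=2, col=2) -> (row=2, col=3)
  ^ (up): (row=2, col=3) -> (row=1, col=3)
  > (right): blocked, stay at (row=1, col=3)
Final: (row=1, col=3)

Answer: Final position: (row=1, col=3)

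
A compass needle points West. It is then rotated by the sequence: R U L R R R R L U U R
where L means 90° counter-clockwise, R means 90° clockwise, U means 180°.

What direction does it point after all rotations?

Start: West
  R (right (90° clockwise)) -> North
  U (U-turn (180°)) -> South
  L (left (90° counter-clockwise)) -> East
  R (right (90° clockwise)) -> South
  R (right (90° clockwise)) -> West
  R (right (90° clockwise)) -> North
  R (right (90° clockwise)) -> East
  L (left (90° counter-clockwise)) -> North
  U (U-turn (180°)) -> South
  U (U-turn (180°)) -> North
  R (right (90° clockwise)) -> East
Final: East

Answer: Final heading: East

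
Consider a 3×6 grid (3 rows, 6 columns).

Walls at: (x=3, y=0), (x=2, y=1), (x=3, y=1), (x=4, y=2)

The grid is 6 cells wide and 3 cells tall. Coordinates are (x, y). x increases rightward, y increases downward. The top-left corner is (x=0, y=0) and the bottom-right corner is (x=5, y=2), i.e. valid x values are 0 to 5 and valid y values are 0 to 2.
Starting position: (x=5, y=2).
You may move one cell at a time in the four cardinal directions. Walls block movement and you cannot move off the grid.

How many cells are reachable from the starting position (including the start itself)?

Answer: Reachable cells: 5

Derivation:
BFS flood-fill from (x=5, y=2):
  Distance 0: (x=5, y=2)
  Distance 1: (x=5, y=1)
  Distance 2: (x=5, y=0), (x=4, y=1)
  Distance 3: (x=4, y=0)
Total reachable: 5 (grid has 14 open cells total)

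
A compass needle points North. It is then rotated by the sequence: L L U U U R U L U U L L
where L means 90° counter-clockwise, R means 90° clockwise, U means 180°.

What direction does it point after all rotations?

Start: North
  L (left (90° counter-clockwise)) -> West
  L (left (90° counter-clockwise)) -> South
  U (U-turn (180°)) -> North
  U (U-turn (180°)) -> South
  U (U-turn (180°)) -> North
  R (right (90° clockwise)) -> East
  U (U-turn (180°)) -> West
  L (left (90° counter-clockwise)) -> South
  U (U-turn (180°)) -> North
  U (U-turn (180°)) -> South
  L (left (90° counter-clockwise)) -> East
  L (left (90° counter-clockwise)) -> North
Final: North

Answer: Final heading: North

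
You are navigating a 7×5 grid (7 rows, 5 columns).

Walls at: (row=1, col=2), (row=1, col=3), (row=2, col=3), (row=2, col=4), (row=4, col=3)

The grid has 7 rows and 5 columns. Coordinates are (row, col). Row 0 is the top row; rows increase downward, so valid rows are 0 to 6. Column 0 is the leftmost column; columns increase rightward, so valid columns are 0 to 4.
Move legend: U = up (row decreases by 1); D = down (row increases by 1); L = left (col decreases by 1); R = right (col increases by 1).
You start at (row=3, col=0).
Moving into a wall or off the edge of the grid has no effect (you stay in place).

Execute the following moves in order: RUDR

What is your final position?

Start: (row=3, col=0)
  R (right): (row=3, col=0) -> (row=3, col=1)
  U (up): (row=3, col=1) -> (row=2, col=1)
  D (down): (row=2, col=1) -> (row=3, col=1)
  R (right): (row=3, col=1) -> (row=3, col=2)
Final: (row=3, col=2)

Answer: Final position: (row=3, col=2)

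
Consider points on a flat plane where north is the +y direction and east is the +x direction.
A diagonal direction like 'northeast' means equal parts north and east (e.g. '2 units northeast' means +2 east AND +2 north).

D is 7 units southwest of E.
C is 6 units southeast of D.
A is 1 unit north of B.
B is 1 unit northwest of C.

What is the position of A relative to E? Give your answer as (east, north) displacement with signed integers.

Place E at the origin (east=0, north=0).
  D is 7 units southwest of E: delta (east=-7, north=-7); D at (east=-7, north=-7).
  C is 6 units southeast of D: delta (east=+6, north=-6); C at (east=-1, north=-13).
  B is 1 unit northwest of C: delta (east=-1, north=+1); B at (east=-2, north=-12).
  A is 1 unit north of B: delta (east=+0, north=+1); A at (east=-2, north=-11).
Therefore A relative to E: (east=-2, north=-11).

Answer: A is at (east=-2, north=-11) relative to E.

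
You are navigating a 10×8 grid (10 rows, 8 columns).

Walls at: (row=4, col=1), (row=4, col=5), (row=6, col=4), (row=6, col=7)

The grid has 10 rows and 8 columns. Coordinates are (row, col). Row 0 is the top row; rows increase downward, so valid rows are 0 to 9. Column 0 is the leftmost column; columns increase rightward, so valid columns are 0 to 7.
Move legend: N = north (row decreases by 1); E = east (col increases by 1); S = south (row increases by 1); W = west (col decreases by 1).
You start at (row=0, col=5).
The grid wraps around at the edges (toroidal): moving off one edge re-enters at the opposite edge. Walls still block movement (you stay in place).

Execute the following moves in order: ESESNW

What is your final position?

Start: (row=0, col=5)
  E (east): (row=0, col=5) -> (row=0, col=6)
  S (south): (row=0, col=6) -> (row=1, col=6)
  E (east): (row=1, col=6) -> (row=1, col=7)
  S (south): (row=1, col=7) -> (row=2, col=7)
  N (north): (row=2, col=7) -> (row=1, col=7)
  W (west): (row=1, col=7) -> (row=1, col=6)
Final: (row=1, col=6)

Answer: Final position: (row=1, col=6)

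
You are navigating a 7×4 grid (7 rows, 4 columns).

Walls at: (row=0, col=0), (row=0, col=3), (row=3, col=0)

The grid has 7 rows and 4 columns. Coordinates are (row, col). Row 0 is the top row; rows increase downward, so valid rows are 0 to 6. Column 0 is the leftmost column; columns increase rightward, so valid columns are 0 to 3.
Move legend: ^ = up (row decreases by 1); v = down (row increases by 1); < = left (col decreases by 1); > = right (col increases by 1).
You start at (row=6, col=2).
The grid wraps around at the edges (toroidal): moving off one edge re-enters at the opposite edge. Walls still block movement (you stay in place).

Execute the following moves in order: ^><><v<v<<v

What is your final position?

Start: (row=6, col=2)
  ^ (up): (row=6, col=2) -> (row=5, col=2)
  > (right): (row=5, col=2) -> (row=5, col=3)
  < (left): (row=5, col=3) -> (row=5, col=2)
  > (right): (row=5, col=2) -> (row=5, col=3)
  < (left): (row=5, col=3) -> (row=5, col=2)
  v (down): (row=5, col=2) -> (row=6, col=2)
  < (left): (row=6, col=2) -> (row=6, col=1)
  v (down): (row=6, col=1) -> (row=0, col=1)
  < (left): blocked, stay at (row=0, col=1)
  < (left): blocked, stay at (row=0, col=1)
  v (down): (row=0, col=1) -> (row=1, col=1)
Final: (row=1, col=1)

Answer: Final position: (row=1, col=1)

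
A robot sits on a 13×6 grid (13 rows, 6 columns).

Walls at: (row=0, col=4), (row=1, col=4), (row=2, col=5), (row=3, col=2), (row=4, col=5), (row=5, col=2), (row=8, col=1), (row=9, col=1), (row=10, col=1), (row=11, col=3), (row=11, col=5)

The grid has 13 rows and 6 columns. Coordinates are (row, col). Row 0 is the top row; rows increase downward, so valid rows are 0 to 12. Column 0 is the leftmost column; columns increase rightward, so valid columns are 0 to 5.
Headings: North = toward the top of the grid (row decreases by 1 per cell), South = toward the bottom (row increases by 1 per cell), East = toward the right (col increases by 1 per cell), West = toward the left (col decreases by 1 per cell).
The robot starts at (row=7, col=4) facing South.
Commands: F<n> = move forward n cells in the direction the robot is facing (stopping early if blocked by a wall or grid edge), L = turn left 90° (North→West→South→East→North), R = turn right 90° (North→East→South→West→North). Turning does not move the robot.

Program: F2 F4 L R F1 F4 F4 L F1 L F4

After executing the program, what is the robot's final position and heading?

Start: (row=7, col=4), facing South
  F2: move forward 2, now at (row=9, col=4)
  F4: move forward 3/4 (blocked), now at (row=12, col=4)
  L: turn left, now facing East
  R: turn right, now facing South
  F1: move forward 0/1 (blocked), now at (row=12, col=4)
  F4: move forward 0/4 (blocked), now at (row=12, col=4)
  F4: move forward 0/4 (blocked), now at (row=12, col=4)
  L: turn left, now facing East
  F1: move forward 1, now at (row=12, col=5)
  L: turn left, now facing North
  F4: move forward 0/4 (blocked), now at (row=12, col=5)
Final: (row=12, col=5), facing North

Answer: Final position: (row=12, col=5), facing North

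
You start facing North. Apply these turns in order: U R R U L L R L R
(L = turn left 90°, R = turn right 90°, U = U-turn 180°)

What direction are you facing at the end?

Answer: Final heading: East

Derivation:
Start: North
  U (U-turn (180°)) -> South
  R (right (90° clockwise)) -> West
  R (right (90° clockwise)) -> North
  U (U-turn (180°)) -> South
  L (left (90° counter-clockwise)) -> East
  L (left (90° counter-clockwise)) -> North
  R (right (90° clockwise)) -> East
  L (left (90° counter-clockwise)) -> North
  R (right (90° clockwise)) -> East
Final: East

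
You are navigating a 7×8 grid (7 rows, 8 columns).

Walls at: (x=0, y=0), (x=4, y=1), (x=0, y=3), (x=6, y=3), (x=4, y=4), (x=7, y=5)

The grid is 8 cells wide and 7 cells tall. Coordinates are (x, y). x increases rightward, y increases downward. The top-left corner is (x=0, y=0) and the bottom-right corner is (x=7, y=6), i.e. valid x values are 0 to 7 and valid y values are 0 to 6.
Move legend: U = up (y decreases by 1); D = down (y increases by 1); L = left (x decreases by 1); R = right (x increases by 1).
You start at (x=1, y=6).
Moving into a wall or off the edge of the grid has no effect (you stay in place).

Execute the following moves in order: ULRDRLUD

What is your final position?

Answer: Final position: (x=1, y=6)

Derivation:
Start: (x=1, y=6)
  U (up): (x=1, y=6) -> (x=1, y=5)
  L (left): (x=1, y=5) -> (x=0, y=5)
  R (right): (x=0, y=5) -> (x=1, y=5)
  D (down): (x=1, y=5) -> (x=1, y=6)
  R (right): (x=1, y=6) -> (x=2, y=6)
  L (left): (x=2, y=6) -> (x=1, y=6)
  U (up): (x=1, y=6) -> (x=1, y=5)
  D (down): (x=1, y=5) -> (x=1, y=6)
Final: (x=1, y=6)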